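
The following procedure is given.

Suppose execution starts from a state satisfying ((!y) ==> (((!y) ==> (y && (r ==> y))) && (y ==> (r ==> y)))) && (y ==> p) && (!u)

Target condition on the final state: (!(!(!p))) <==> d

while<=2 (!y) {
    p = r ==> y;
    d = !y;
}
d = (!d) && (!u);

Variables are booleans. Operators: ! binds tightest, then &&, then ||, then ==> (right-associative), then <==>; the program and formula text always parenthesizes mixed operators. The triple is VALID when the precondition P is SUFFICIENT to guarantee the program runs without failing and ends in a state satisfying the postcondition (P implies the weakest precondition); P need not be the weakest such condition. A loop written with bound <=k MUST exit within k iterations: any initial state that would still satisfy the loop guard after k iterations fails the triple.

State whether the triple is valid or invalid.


Working backward. After the program, the postcondition (!(!(!p))) <==> d must hold; in canonical form it is (!p) <==> d.
Before d := (!d) && (!u): (!p) <==> ((!d) && (!u))
Before the loop (bound <=2), unroll the exhaustion recursion (WP_0 = exit-now case; WP_j = one more guarded iteration, up to j = 2):
  WP_0: y && ((!p) <==> ((!d) && (!u)))
  WP_1: ((!y) ==> (y && ((!(r ==> y)) <==> (y && (!u))))) && (y ==> ((!p) <==> ((!d) && (!u))))
  WP_2: ((!y) ==> (((!y) ==> (y && ((!(r ==> y)) <==> (y && (!u))))) && (y ==> ((!(r ==> y)) <==> (y && (!u)))))) && (y ==> ((!p) <==> ((!d) && (!u))))
So before the loop: ((!y) ==> (((!y) ==> (y && ((!(r ==> y)) <==> (y && (!u))))) && (y ==> ((!(r ==> y)) <==> (y && (!u)))))) && (y ==> ((!p) <==> ((!d) && (!u))))
The weakest precondition is ((!y) ==> (((!y) ==> (y && ((!(r ==> y)) <==> (y && (!u))))) && (y ==> ((!(r ==> y)) <==> (y && (!u)))))) && (y ==> ((!p) <==> ((!d) && (!u)))).
Check whether ((!y) ==> (((!y) ==> (y && (r ==> y))) && (y ==> (r ==> y)))) && (y ==> p) && (!u) implies it.
Countermodel: at the initial state d = false, p = true, r = false, u = false, y = true, the precondition holds but the weakest precondition fails.
Answer: invalid


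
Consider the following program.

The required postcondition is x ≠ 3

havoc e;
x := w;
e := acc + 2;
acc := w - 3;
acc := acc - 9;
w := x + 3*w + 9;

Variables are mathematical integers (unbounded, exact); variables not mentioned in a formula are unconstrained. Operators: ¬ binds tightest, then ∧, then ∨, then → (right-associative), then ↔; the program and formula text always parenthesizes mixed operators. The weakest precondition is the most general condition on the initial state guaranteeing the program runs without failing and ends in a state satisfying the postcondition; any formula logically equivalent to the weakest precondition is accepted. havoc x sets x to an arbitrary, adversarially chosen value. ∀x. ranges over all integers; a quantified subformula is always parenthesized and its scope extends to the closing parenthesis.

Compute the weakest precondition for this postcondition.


Working backward. After the program, x ≠ 3 must hold.
Before w := x + 3*w + 9: x ≠ 3
Before acc := acc - 9: x ≠ 3
Before acc := w - 3: x ≠ 3
Before e := acc + 2: x ≠ 3
Before x := w: w ≠ 3
Before havoc e: w ≠ 3
Answer: WP = w ≠ 3


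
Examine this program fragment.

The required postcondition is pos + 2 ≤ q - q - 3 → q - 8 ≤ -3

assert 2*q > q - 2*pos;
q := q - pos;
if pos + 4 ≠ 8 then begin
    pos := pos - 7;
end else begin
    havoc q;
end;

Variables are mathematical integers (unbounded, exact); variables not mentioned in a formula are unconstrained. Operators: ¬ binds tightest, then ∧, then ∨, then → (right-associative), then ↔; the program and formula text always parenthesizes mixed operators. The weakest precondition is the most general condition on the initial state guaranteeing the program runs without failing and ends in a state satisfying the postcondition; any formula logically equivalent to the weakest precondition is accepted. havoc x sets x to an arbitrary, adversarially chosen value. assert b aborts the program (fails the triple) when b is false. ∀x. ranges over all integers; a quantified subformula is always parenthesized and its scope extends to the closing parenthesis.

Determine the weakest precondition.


Working backward. After the program, the postcondition pos + 2 ≤ q - q - 3 → q - 8 ≤ -3 must hold; in canonical form it is pos ≤ -5 → q ≤ 5.
Then branch requires pos ≤ 2 → q ≤ 5; else branch requires ∀q_1. (pos ≤ -5 → q_1 ≤ 5).
Before the if: (pos ≠ 4 → (pos ≤ 2 → q ≤ 5)) ∧ ((¬(pos ≠ 4)) → (∀q_1. (pos ≤ -5 → q_1 ≤ 5)))
Before q := q - pos: (pos ≠ 4 → (pos ≤ 2 → q ≤ pos + 5)) ∧ ((¬(pos ≠ 4)) → (∀q_1. (pos ≤ -5 → q_1 ≤ 5)))
Before assert 2*q > q - 2*pos: 2*pos + q > 0 ∧ (pos ≠ 4 → (pos ≤ 2 → q ≤ pos + 5)) ∧ ((¬(pos ≠ 4)) → (∀q_1. (pos ≤ -5 → q_1 ≤ 5)))
Answer: WP = 2*pos + q > 0 ∧ (pos ≠ 4 → (pos ≤ 2 → q ≤ pos + 5)) ∧ ((¬(pos ≠ 4)) → (∀q_1. (pos ≤ -5 → q_1 ≤ 5)))


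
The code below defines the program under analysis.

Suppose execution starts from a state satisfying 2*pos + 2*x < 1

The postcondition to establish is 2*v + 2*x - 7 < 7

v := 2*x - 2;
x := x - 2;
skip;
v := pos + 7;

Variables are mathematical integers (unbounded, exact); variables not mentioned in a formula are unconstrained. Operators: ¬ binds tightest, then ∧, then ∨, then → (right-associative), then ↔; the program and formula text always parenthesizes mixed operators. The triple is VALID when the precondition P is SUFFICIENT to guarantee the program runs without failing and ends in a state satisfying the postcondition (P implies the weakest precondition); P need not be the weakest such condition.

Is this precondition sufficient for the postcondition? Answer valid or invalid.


Working backward. After the program, the postcondition 2*v + 2*x - 7 < 7 must hold; in canonical form it is 2*v + 2*x < 14.
Before v := pos + 7: 2*pos + 2*x < 0
Before skip: 2*pos + 2*x < 0
Before x := x - 2: 2*pos + 2*x < 4
Before v := 2*x - 2: 2*pos + 2*x < 4
The weakest precondition is 2*pos + 2*x < 4.
Check whether 2*pos + 2*x < 1 implies it.
Every state satisfying the precondition satisfies the weakest precondition: the implication holds.
Answer: valid


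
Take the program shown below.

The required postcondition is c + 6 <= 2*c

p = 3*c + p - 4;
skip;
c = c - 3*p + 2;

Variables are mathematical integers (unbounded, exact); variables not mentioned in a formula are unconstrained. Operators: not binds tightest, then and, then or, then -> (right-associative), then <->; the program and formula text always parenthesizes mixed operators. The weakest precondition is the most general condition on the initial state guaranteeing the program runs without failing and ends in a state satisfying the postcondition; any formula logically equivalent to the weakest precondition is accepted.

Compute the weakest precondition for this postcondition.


Working backward. After the program, the postcondition c + 6 <= 2*c must hold; in canonical form it is c >= 6.
Before c := c - 3*p + 2: c >= 3*p + 4
Before skip: c >= 3*p + 4
Before p := 3*c + p - 4: 8*c + 3*p <= 8
Answer: WP = 8*c + 3*p <= 8


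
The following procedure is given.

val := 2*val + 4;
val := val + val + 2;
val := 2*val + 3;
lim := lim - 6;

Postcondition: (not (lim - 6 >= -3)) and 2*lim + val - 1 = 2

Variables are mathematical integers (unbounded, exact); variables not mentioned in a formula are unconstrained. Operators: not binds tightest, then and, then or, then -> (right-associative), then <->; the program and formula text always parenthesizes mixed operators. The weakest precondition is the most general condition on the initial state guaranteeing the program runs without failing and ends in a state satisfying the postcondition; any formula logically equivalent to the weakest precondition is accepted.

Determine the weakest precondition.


Working backward. After the program, the postcondition (not (lim - 6 >= -3)) and 2*lim + val - 1 = 2 must hold; in canonical form it is (not (lim >= 3)) and 2*lim + val = 3.
Before lim := lim - 6: (not (lim >= 9)) and 2*lim + val = 15
Before val := 2*val + 3: (not (lim >= 9)) and 2*lim + 2*val = 12
Before val := val + val + 2: (not (lim >= 9)) and 2*lim + 4*val = 8
Before val := 2*val + 4: (not (lim >= 9)) and 2*lim + 8*val = -8
Answer: WP = (not (lim >= 9)) and 2*lim + 8*val = -8


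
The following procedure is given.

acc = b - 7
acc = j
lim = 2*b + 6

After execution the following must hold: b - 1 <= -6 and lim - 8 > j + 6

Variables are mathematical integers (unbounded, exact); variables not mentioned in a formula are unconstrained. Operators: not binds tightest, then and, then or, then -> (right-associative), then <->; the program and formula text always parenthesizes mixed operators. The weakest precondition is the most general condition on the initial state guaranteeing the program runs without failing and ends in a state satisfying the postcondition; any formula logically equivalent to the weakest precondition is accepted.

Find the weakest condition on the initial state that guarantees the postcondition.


Working backward. After the program, the postcondition b - 1 <= -6 and lim - 8 > j + 6 must hold; in canonical form it is b <= -5 and lim > j + 14.
Before lim := 2*b + 6: b <= -5 and 2*b > j + 8
Before acc := j: b <= -5 and 2*b > j + 8
Before acc := b - 7: b <= -5 and 2*b > j + 8
Answer: WP = b <= -5 and 2*b > j + 8


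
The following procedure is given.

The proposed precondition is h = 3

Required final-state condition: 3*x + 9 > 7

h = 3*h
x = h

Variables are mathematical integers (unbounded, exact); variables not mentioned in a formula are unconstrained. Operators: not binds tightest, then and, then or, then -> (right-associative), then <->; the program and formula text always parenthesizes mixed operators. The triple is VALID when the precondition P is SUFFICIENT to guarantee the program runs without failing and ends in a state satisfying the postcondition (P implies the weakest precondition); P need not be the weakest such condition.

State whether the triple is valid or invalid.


Working backward. After the program, the postcondition 3*x + 9 > 7 must hold; in canonical form it is 3*x > -2.
Before x := h: 3*h > -2
Before h := 3*h: 9*h > -2
The weakest precondition is 9*h > -2.
Check whether h = 3 implies it.
Every state satisfying the precondition satisfies the weakest precondition: the implication holds.
Answer: valid


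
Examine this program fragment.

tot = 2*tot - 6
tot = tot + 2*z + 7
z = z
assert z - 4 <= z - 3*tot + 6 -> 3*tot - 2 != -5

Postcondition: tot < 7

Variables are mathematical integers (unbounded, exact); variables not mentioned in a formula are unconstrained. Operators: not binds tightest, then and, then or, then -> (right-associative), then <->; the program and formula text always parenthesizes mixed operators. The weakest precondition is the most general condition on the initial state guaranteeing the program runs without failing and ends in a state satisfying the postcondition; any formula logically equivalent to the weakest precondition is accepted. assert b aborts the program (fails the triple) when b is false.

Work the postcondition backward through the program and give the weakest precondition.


Working backward. After the program, tot < 7 must hold.
Before assert z - 4 <= z - 3*tot + 6 -> 3*tot - 2 != -5: (3*tot <= 10 -> 3*tot != -3) and tot < 7
Before z := z: (3*tot <= 10 -> 3*tot != -3) and tot < 7
Before tot := tot + 2*z + 7: (3*tot + 6*z <= -11 -> 3*tot + 6*z != -24) and tot + 2*z < 0
Before tot := 2*tot - 6: (6*tot + 6*z <= 7 -> 6*tot + 6*z != -6) and 2*tot + 2*z < 6
Answer: WP = (6*tot + 6*z <= 7 -> 6*tot + 6*z != -6) and 2*tot + 2*z < 6


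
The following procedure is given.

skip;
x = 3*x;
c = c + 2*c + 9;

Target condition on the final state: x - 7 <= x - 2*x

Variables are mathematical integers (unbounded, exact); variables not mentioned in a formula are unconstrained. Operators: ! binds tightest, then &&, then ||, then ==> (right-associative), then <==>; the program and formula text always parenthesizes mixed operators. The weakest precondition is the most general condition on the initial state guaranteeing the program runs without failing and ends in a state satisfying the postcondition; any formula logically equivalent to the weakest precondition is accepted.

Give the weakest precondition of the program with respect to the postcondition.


Working backward. After the program, the postcondition x - 7 <= x - 2*x must hold; in canonical form it is 2*x <= 7.
Before c := c + 2*c + 9: 2*x <= 7
Before x := 3*x: 6*x <= 7
Before skip: 6*x <= 7
Answer: WP = 6*x <= 7


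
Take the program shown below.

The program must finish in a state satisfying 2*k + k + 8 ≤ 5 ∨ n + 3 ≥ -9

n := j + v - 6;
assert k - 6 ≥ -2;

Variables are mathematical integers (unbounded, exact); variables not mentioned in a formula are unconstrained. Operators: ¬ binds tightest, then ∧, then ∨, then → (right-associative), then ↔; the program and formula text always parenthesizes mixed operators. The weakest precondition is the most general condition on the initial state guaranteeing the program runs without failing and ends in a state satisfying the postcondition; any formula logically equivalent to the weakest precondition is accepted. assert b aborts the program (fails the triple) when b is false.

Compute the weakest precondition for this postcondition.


Working backward. After the program, the postcondition 2*k + k + 8 ≤ 5 ∨ n + 3 ≥ -9 must hold; in canonical form it is 3*k ≤ -3 ∨ n ≥ -12.
Before assert k - 6 ≥ -2: k ≥ 4 ∧ (3*k ≤ -3 ∨ n ≥ -12)
Before n := j + v - 6: k ≥ 4 ∧ (3*k ≤ -3 ∨ j + v ≥ -6)
Answer: WP = k ≥ 4 ∧ (3*k ≤ -3 ∨ j + v ≥ -6)


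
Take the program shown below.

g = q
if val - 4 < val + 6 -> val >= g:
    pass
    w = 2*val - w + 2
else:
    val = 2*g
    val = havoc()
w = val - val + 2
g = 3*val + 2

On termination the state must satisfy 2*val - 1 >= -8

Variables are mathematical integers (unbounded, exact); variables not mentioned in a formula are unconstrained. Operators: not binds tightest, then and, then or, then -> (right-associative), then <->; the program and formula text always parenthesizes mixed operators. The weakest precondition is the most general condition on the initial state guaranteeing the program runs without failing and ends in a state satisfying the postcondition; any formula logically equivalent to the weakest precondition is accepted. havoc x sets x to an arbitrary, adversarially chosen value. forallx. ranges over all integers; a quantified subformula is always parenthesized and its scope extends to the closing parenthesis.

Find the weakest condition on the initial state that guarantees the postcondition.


Working backward. After the program, the postcondition 2*val - 1 >= -8 must hold; in canonical form it is 2*val >= -7.
Before g := 3*val + 2: 2*val >= -7
Before w := val - val + 2: 2*val >= -7
Then branch requires 2*val >= -7; else branch requires forall val_1. 2*val_1 >= -7.
Before the if: (val >= g -> 2*val >= -7) and ((not (val >= g)) -> (forall val_1. 2*val_1 >= -7))
Before g := q: (val >= q -> 2*val >= -7) and ((not (val >= q)) -> (forall val_1. 2*val_1 >= -7))
Answer: WP = (val >= q -> 2*val >= -7) and ((not (val >= q)) -> (forall val_1. 2*val_1 >= -7))


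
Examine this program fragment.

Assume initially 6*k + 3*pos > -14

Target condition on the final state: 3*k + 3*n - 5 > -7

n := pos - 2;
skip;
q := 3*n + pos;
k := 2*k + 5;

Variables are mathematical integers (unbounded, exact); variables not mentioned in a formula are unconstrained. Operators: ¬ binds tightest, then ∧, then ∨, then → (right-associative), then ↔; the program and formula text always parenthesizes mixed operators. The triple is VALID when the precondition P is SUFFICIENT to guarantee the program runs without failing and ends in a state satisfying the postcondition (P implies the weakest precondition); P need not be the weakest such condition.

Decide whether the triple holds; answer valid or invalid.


Working backward. After the program, the postcondition 3*k + 3*n - 5 > -7 must hold; in canonical form it is 3*k + 3*n > -2.
Before k := 2*k + 5: 6*k + 3*n > -17
Before q := 3*n + pos: 6*k + 3*n > -17
Before skip: 6*k + 3*n > -17
Before n := pos - 2: 6*k + 3*pos > -11
The weakest precondition is 6*k + 3*pos > -11.
Check whether 6*k + 3*pos > -14 implies it.
Countermodel: at the initial state k = -2, pos = 0, the precondition holds but the weakest precondition fails.
Answer: invalid


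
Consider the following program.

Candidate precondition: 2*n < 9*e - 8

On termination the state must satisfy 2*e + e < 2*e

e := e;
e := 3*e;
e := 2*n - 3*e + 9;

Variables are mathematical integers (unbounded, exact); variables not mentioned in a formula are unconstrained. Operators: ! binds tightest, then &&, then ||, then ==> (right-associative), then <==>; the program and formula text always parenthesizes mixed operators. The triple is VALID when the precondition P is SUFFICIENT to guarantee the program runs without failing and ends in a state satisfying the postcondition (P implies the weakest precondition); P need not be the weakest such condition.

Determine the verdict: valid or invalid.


Working backward. After the program, the postcondition 2*e + e < 2*e must hold; in canonical form it is e < 0.
Before e := 2*n - 3*e + 9: 2*n < 3*e - 9
Before e := 3*e: 2*n < 9*e - 9
Before e := e: 2*n < 9*e - 9
The weakest precondition is 2*n < 9*e - 9.
Check whether 2*n < 9*e - 8 implies it.
Countermodel: at the initial state e = 1, n = 0, the precondition holds but the weakest precondition fails.
Answer: invalid


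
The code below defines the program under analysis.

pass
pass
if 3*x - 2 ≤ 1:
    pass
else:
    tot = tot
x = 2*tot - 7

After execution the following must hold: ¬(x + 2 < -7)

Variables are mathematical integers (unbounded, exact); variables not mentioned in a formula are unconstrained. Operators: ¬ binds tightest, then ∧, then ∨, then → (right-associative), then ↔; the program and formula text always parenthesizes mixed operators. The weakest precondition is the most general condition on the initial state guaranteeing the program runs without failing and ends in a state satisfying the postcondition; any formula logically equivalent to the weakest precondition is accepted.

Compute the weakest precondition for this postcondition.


Working backward. After the program, the postcondition ¬(x + 2 < -7) must hold; in canonical form it is ¬(x < -9).
Before x := 2*tot - 7: ¬(2*tot < -2)
Then branch requires ¬(2*tot < -2); else branch requires ¬(2*tot < -2).
Before the if: (3*x ≤ 3 → (¬(2*tot < -2))) ∧ ((¬(3*x ≤ 3)) → (¬(2*tot < -2)))
Before skip: (3*x ≤ 3 → (¬(2*tot < -2))) ∧ ((¬(3*x ≤ 3)) → (¬(2*tot < -2)))
Before skip: (3*x ≤ 3 → (¬(2*tot < -2))) ∧ ((¬(3*x ≤ 3)) → (¬(2*tot < -2)))
Answer: WP = (3*x ≤ 3 → (¬(2*tot < -2))) ∧ ((¬(3*x ≤ 3)) → (¬(2*tot < -2)))


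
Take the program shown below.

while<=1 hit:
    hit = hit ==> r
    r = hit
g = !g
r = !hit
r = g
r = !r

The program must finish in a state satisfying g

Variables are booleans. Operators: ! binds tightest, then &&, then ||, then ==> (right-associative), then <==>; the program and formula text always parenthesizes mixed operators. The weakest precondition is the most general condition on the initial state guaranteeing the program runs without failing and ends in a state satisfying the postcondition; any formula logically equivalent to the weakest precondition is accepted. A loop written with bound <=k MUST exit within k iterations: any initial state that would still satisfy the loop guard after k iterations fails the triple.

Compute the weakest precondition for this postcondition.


Working backward. After the program, g must hold.
Before r := !r: g
Before r := g: g
Before r := !hit: g
Before g := !g: !g
Before the loop (bound <=1), unroll the exhaustion recursion (WP_0 = exit-now case; WP_j = one more guarded iteration, up to j = 1):
  WP_0: (!hit) && (!g)
  WP_1: (hit ==> ((!(hit ==> r)) && (!g))) && ((!hit) ==> (!g))
So before the loop: (hit ==> ((!(hit ==> r)) && (!g))) && ((!hit) ==> (!g))
Answer: WP = (hit ==> ((!(hit ==> r)) && (!g))) && ((!hit) ==> (!g))


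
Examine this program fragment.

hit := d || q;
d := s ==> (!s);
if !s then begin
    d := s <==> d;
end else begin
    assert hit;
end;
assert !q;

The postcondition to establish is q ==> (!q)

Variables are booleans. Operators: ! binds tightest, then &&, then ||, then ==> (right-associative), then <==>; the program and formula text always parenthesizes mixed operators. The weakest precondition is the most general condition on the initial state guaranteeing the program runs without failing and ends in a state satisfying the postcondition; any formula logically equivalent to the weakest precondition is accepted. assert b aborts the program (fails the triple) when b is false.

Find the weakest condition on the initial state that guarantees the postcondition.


Working backward. After the program, q ==> (!q) must hold.
Before assert !q: (!q) && (q ==> (!q))
Then branch requires (!q) && (q ==> (!q)); else branch requires hit && (!q) && (q ==> (!q)).
Before the if: ((!s) ==> ((!q) && (q ==> (!q)))) && (s ==> (hit && (!q) && (q ==> (!q))))
Before d := s ==> (!s): ((!s) ==> ((!q) && (q ==> (!q)))) && (s ==> (hit && (!q) && (q ==> (!q))))
Before hit := d || q: ((!s) ==> ((!q) && (q ==> (!q)))) && (s ==> ((d || q) && (!q) && (q ==> (!q))))
Answer: WP = ((!s) ==> ((!q) && (q ==> (!q)))) && (s ==> ((d || q) && (!q) && (q ==> (!q))))


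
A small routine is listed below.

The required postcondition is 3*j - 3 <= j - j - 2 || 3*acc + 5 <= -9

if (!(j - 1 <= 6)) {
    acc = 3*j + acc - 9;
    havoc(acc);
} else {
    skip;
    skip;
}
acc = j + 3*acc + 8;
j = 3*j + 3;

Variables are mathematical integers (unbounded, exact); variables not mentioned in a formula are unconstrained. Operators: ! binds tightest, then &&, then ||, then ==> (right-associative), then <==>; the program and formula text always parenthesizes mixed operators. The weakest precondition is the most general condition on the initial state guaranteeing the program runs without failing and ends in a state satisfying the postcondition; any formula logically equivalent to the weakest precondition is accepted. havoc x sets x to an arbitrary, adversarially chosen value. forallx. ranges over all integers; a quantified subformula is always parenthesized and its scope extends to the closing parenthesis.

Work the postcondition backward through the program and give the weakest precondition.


Working backward. After the program, the postcondition 3*j - 3 <= j - j - 2 || 3*acc + 5 <= -9 must hold; in canonical form it is 3*j <= 1 || 3*acc <= -14.
Before j := 3*j + 3: 9*j <= -8 || 3*acc <= -14
Before acc := j + 3*acc + 8: 9*j <= -8 || 9*acc + 3*j <= -38
Then branch requires forall acc_1. (9*j <= -8 || 9*acc_1 + 3*j <= -38); else branch requires 9*j <= -8 || 9*acc + 3*j <= -38.
Before the if: ((!(j <= 7)) ==> (forall acc_1. (9*j <= -8 || 9*acc_1 + 3*j <= -38))) && (j <= 7 ==> (9*j <= -8 || 9*acc + 3*j <= -38))
Answer: WP = ((!(j <= 7)) ==> (forall acc_1. (9*j <= -8 || 9*acc_1 + 3*j <= -38))) && (j <= 7 ==> (9*j <= -8 || 9*acc + 3*j <= -38))


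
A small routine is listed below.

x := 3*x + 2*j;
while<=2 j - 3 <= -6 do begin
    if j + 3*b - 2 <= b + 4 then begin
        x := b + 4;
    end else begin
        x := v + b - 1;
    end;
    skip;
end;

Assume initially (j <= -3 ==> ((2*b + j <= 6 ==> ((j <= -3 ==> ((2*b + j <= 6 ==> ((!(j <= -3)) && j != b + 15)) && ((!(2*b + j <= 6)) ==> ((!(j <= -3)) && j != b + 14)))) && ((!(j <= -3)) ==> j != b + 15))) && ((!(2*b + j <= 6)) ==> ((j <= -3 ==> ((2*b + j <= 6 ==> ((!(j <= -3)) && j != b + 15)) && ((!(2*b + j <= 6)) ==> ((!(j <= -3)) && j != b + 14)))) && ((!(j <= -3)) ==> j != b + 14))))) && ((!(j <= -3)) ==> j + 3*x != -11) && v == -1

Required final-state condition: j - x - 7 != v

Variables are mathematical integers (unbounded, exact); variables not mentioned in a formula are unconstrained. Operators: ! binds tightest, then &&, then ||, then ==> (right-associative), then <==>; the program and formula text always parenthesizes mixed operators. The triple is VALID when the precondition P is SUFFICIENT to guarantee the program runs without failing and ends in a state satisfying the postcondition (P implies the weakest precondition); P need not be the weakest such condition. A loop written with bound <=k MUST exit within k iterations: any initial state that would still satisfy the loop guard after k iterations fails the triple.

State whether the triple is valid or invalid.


Working backward. After the program, the postcondition j - x - 7 != v must hold; in canonical form it is j != v + x + 7.
Before the loop (bound <=2), unroll the exhaustion recursion (WP_0 = exit-now case; WP_j = one more guarded iteration, up to j = 2):
  WP_0: (!(j <= -3)) && j != v + x + 7
  WP_1: (j <= -3 ==> ((2*b + j <= 6 ==> ((!(j <= -3)) && j != b + v + 11)) && ((!(2*b + j <= 6)) ==> ((!(j <= -3)) && j != b + 2*v + 6)))) && ((!(j <= -3)) ==> j != v + x + 7)
  WP_2: (j <= -3 ==> ((2*b + j <= 6 ==> ((j <= -3 ==> ((2*b + j <= 6 ==> ((!(j <= -3)) && j != b + v + 11)) && ((!(2*b + j <= 6)) ==> ((!(j <= -3)) && j != b + 2*v + 6)))) && ((!(j <= -3)) ==> j != b + v + 11))) && ((!(2*b + j <= 6)) ==> ((j <= -3 ==> ((2*b + j <= 6 ==> ((!(j <= -3)) && j != b + v + 11)) && ((!(2*b + j <= 6)) ==> ((!(j <= -3)) && j != b + 2*v + 6)))) && ((!(j <= -3)) ==> j != b + 2*v + 6))))) && ((!(j <= -3)) ==> j != v + x + 7)
So before the loop: (j <= -3 ==> ((2*b + j <= 6 ==> ((j <= -3 ==> ((2*b + j <= 6 ==> ((!(j <= -3)) && j != b + v + 11)) && ((!(2*b + j <= 6)) ==> ((!(j <= -3)) && j != b + 2*v + 6)))) && ((!(j <= -3)) ==> j != b + v + 11))) && ((!(2*b + j <= 6)) ==> ((j <= -3 ==> ((2*b + j <= 6 ==> ((!(j <= -3)) && j != b + v + 11)) && ((!(2*b + j <= 6)) ==> ((!(j <= -3)) && j != b + 2*v + 6)))) && ((!(j <= -3)) ==> j != b + 2*v + 6))))) && ((!(j <= -3)) ==> j != v + x + 7)
Before x := 3*x + 2*j: (j <= -3 ==> ((2*b + j <= 6 ==> ((j <= -3 ==> ((2*b + j <= 6 ==> ((!(j <= -3)) && j != b + v + 11)) && ((!(2*b + j <= 6)) ==> ((!(j <= -3)) && j != b + 2*v + 6)))) && ((!(j <= -3)) ==> j != b + v + 11))) && ((!(2*b + j <= 6)) ==> ((j <= -3 ==> ((2*b + j <= 6 ==> ((!(j <= -3)) && j != b + v + 11)) && ((!(2*b + j <= 6)) ==> ((!(j <= -3)) && j != b + 2*v + 6)))) && ((!(j <= -3)) ==> j != b + 2*v + 6))))) && ((!(j <= -3)) ==> j + v + 3*x != -7)
The weakest precondition is (j <= -3 ==> ((2*b + j <= 6 ==> ((j <= -3 ==> ((2*b + j <= 6 ==> ((!(j <= -3)) && j != b + v + 11)) && ((!(2*b + j <= 6)) ==> ((!(j <= -3)) && j != b + 2*v + 6)))) && ((!(j <= -3)) ==> j != b + v + 11))) && ((!(2*b + j <= 6)) ==> ((j <= -3 ==> ((2*b + j <= 6 ==> ((!(j <= -3)) && j != b + v + 11)) && ((!(2*b + j <= 6)) ==> ((!(j <= -3)) && j != b + 2*v + 6)))) && ((!(j <= -3)) ==> j != b + 2*v + 6))))) && ((!(j <= -3)) ==> j + v + 3*x != -7).
Check whether (j <= -3 ==> ((2*b + j <= 6 ==> ((j <= -3 ==> ((2*b + j <= 6 ==> ((!(j <= -3)) && j != b + 15)) && ((!(2*b + j <= 6)) ==> ((!(j <= -3)) && j != b + 14)))) && ((!(j <= -3)) ==> j != b + 15))) && ((!(2*b + j <= 6)) ==> ((j <= -3 ==> ((2*b + j <= 6 ==> ((!(j <= -3)) && j != b + 15)) && ((!(2*b + j <= 6)) ==> ((!(j <= -3)) && j != b + 14)))) && ((!(j <= -3)) ==> j != b + 14))))) && ((!(j <= -3)) ==> j + 3*x != -11) && v == -1 implies it.
Countermodel: at the initial state b = 0, j = 0, v = -1, x = -2, the precondition holds but the weakest precondition fails.
Answer: invalid


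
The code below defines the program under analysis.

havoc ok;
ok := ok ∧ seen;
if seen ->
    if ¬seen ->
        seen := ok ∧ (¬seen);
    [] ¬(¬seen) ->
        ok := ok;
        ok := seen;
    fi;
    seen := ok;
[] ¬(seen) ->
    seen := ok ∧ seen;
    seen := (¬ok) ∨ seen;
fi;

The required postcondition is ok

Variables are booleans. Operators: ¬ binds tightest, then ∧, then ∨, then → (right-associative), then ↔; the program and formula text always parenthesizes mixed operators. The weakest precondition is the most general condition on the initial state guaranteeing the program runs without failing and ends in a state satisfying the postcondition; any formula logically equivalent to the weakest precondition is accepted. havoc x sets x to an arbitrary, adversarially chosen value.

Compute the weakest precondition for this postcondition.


Working backward. After the program, ok must hold.
Then branch requires (¬seen) → ok; else branch requires ok.
Before the if: (seen → ((¬seen) → ok)) ∧ ((¬seen) → ok)
Before ok := ok ∧ seen: (seen → ((¬seen) → (ok ∧ seen))) ∧ ((¬seen) → (ok ∧ seen))
Before havoc ok: (seen → ((¬seen) → seen)) ∧ ((¬seen) → seen) ∧ seen
Answer: WP = (seen → ((¬seen) → seen)) ∧ ((¬seen) → seen) ∧ seen


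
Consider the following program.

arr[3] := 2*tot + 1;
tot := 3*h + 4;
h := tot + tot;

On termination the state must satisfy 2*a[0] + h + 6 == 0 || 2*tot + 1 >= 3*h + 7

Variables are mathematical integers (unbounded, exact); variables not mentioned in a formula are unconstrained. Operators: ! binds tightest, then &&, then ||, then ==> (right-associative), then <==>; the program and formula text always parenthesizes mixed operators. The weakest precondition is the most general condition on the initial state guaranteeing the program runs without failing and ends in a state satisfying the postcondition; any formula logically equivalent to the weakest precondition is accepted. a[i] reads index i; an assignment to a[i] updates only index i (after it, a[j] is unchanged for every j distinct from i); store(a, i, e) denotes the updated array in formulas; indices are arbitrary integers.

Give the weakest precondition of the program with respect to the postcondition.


Working backward. After the program, the postcondition 2*a[0] + h + 6 == 0 || 2*tot + 1 >= 3*h + 7 must hold; in canonical form it is 2*a[0] + h == -6 || 2*tot >= 3*h + 6.
Before h := tot + tot: 2*a[0] + 2*tot == -6 || 4*tot <= -6
Before tot := 3*h + 4: 2*a[0] + 6*h == -14 || 12*h <= -22
Before arr[3] := 2*tot + 1: 2*a[0] + 6*h == -14 || 12*h <= -22
Answer: WP = 2*a[0] + 6*h == -14 || 12*h <= -22


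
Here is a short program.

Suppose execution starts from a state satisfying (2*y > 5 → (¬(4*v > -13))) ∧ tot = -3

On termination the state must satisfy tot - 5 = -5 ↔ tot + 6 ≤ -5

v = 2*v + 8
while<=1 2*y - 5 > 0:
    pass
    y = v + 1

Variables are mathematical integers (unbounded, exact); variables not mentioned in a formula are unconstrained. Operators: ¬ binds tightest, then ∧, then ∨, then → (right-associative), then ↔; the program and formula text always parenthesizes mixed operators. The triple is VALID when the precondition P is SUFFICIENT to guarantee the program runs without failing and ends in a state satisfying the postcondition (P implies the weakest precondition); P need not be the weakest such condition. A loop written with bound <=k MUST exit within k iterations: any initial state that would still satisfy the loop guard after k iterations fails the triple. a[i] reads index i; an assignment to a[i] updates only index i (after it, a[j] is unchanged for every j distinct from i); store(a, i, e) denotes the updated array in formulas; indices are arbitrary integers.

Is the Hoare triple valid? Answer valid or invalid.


Working backward. After the program, the postcondition tot - 5 = -5 ↔ tot + 6 ≤ -5 must hold; in canonical form it is tot = 0 ↔ tot ≤ -11.
Before the loop (bound <=1), unroll the exhaustion recursion (WP_0 = exit-now case; WP_j = one more guarded iteration, up to j = 1):
  WP_0: (¬(2*y > 5)) ∧ (tot = 0 ↔ tot ≤ -11)
  WP_1: (2*y > 5 → ((¬(2*v > 3)) ∧ (tot = 0 ↔ tot ≤ -11))) ∧ ((¬(2*y > 5)) → (tot = 0 ↔ tot ≤ -11))
So before the loop: (2*y > 5 → ((¬(2*v > 3)) ∧ (tot = 0 ↔ tot ≤ -11))) ∧ ((¬(2*y > 5)) → (tot = 0 ↔ tot ≤ -11))
Before v := 2*v + 8: (2*y > 5 → ((¬(4*v > -13)) ∧ (tot = 0 ↔ tot ≤ -11))) ∧ ((¬(2*y > 5)) → (tot = 0 ↔ tot ≤ -11))
The weakest precondition is (2*y > 5 → ((¬(4*v > -13)) ∧ (tot = 0 ↔ tot ≤ -11))) ∧ ((¬(2*y > 5)) → (tot = 0 ↔ tot ≤ -11)).
Check whether (2*y > 5 → (¬(4*v > -13))) ∧ tot = -3 implies it.
Every state satisfying the precondition satisfies the weakest precondition: the implication holds.
Answer: valid


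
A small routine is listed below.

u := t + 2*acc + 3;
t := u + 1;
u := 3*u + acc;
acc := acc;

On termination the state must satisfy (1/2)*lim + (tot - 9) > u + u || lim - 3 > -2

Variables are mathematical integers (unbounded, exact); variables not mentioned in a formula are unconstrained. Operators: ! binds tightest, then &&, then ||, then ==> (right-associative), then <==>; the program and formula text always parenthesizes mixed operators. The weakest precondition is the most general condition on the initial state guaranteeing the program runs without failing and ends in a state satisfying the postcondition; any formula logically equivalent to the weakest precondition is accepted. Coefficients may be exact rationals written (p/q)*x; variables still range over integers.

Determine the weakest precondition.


Working backward. After the program, the postcondition (1/2)*lim + (tot - 9) > u + u || lim - 3 > -2 must hold; in canonical form it is (1/2)*lim + tot > 2*u + 9 || lim > 1.
Before acc := acc: (1/2)*lim + tot > 2*u + 9 || lim > 1
Before u := 3*u + acc: (1/2)*lim + tot > 2*acc + 6*u + 9 || lim > 1
Before t := u + 1: (1/2)*lim + tot > 2*acc + 6*u + 9 || lim > 1
Before u := t + 2*acc + 3: (1/2)*lim + tot > 14*acc + 6*t + 27 || lim > 1
Answer: WP = (1/2)*lim + tot > 14*acc + 6*t + 27 || lim > 1


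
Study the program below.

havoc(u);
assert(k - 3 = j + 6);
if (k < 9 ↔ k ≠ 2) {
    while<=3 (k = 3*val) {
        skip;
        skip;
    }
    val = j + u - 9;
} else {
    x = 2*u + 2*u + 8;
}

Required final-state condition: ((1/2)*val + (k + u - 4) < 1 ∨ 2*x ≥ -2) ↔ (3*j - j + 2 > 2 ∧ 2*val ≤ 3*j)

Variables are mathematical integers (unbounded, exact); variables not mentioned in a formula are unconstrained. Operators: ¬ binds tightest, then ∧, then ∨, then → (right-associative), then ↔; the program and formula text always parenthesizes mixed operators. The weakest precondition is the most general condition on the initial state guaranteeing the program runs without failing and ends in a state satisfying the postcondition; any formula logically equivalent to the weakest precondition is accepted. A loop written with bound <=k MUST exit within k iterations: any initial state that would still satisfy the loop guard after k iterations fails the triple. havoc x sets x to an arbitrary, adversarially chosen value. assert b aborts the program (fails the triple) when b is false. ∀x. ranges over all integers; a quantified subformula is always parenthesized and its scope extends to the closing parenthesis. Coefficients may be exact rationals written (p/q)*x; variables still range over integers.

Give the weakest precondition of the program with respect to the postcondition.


Working backward. After the program, the postcondition ((1/2)*val + (k + u - 4) < 1 ∨ 2*x ≥ -2) ↔ (3*j - j + 2 > 2 ∧ 2*val ≤ 3*j) must hold; in canonical form it is (k + u + (1/2)*val < 5 ∨ 2*x ≥ -2) ↔ (2*j > 0 ∧ 2*val ≤ 3*j).
Then branch requires (k = 3*val → ((k = 3*val → ((k = 3*val → ((¬(k = 3*val)) ∧ (((1/2)*j + k + (3/2)*u < 19/2 ∨ 2*x ≥ -2) ↔ (2*j > 0 ∧ 2*u ≤ j + 18)))) ∧ ((¬(k = 3*val)) → (((1/2)*j + k + (3/2)*u < 19/2 ∨ 2*x ≥ -2) ↔ (2*j > 0 ∧ 2*u ≤ j + 18))))) ∧ ((¬(k = 3*val)) → (((1/2)*j + k + (3/2)*u < 19/2 ∨ 2*x ≥ -2) ↔ (2*j > 0 ∧ 2*u ≤ j + 18))))) ∧ ((¬(k = 3*val)) → (((1/2)*j + k + (3/2)*u < 19/2 ∨ 2*x ≥ -2) ↔ (2*j > 0 ∧ 2*u ≤ j + 18))); else branch requires (k + u + (1/2)*val < 5 ∨ 8*u ≥ -18) ↔ (2*j > 0 ∧ 2*val ≤ 3*j).
Before the if: ((k < 9 ↔ k ≠ 2) → ((k = 3*val → ((k = 3*val → ((k = 3*val → ((¬(k = 3*val)) ∧ (((1/2)*j + k + (3/2)*u < 19/2 ∨ 2*x ≥ -2) ↔ (2*j > 0 ∧ 2*u ≤ j + 18)))) ∧ ((¬(k = 3*val)) → (((1/2)*j + k + (3/2)*u < 19/2 ∨ 2*x ≥ -2) ↔ (2*j > 0 ∧ 2*u ≤ j + 18))))) ∧ ((¬(k = 3*val)) → (((1/2)*j + k + (3/2)*u < 19/2 ∨ 2*x ≥ -2) ↔ (2*j > 0 ∧ 2*u ≤ j + 18))))) ∧ ((¬(k = 3*val)) → (((1/2)*j + k + (3/2)*u < 19/2 ∨ 2*x ≥ -2) ↔ (2*j > 0 ∧ 2*u ≤ j + 18))))) ∧ ((¬(k < 9 ↔ k ≠ 2)) → ((k + u + (1/2)*val < 5 ∨ 8*u ≥ -18) ↔ (2*j > 0 ∧ 2*val ≤ 3*j)))
Before assert k - 3 = j + 6: k = j + 9 ∧ ((k < 9 ↔ k ≠ 2) → ((k = 3*val → ((k = 3*val → ((k = 3*val → ((¬(k = 3*val)) ∧ (((1/2)*j + k + (3/2)*u < 19/2 ∨ 2*x ≥ -2) ↔ (2*j > 0 ∧ 2*u ≤ j + 18)))) ∧ ((¬(k = 3*val)) → (((1/2)*j + k + (3/2)*u < 19/2 ∨ 2*x ≥ -2) ↔ (2*j > 0 ∧ 2*u ≤ j + 18))))) ∧ ((¬(k = 3*val)) → (((1/2)*j + k + (3/2)*u < 19/2 ∨ 2*x ≥ -2) ↔ (2*j > 0 ∧ 2*u ≤ j + 18))))) ∧ ((¬(k = 3*val)) → (((1/2)*j + k + (3/2)*u < 19/2 ∨ 2*x ≥ -2) ↔ (2*j > 0 ∧ 2*u ≤ j + 18))))) ∧ ((¬(k < 9 ↔ k ≠ 2)) → ((k + u + (1/2)*val < 5 ∨ 8*u ≥ -18) ↔ (2*j > 0 ∧ 2*val ≤ 3*j)))
Before havoc u: ∀u_1. (k = j + 9 ∧ ((k < 9 ↔ k ≠ 2) → ((k = 3*val → ((k = 3*val → ((k = 3*val → ((¬(k = 3*val)) ∧ (((1/2)*j + k + (3/2)*u_1 < 19/2 ∨ 2*x ≥ -2) ↔ (2*j > 0 ∧ 2*u_1 ≤ j + 18)))) ∧ ((¬(k = 3*val)) → (((1/2)*j + k + (3/2)*u_1 < 19/2 ∨ 2*x ≥ -2) ↔ (2*j > 0 ∧ 2*u_1 ≤ j + 18))))) ∧ ((¬(k = 3*val)) → (((1/2)*j + k + (3/2)*u_1 < 19/2 ∨ 2*x ≥ -2) ↔ (2*j > 0 ∧ 2*u_1 ≤ j + 18))))) ∧ ((¬(k = 3*val)) → (((1/2)*j + k + (3/2)*u_1 < 19/2 ∨ 2*x ≥ -2) ↔ (2*j > 0 ∧ 2*u_1 ≤ j + 18))))) ∧ ((¬(k < 9 ↔ k ≠ 2)) → ((k + u_1 + (1/2)*val < 5 ∨ 8*u_1 ≥ -18) ↔ (2*j > 0 ∧ 2*val ≤ 3*j))))
Answer: WP = ∀u_1. (k = j + 9 ∧ ((k < 9 ↔ k ≠ 2) → ((k = 3*val → ((k = 3*val → ((k = 3*val → ((¬(k = 3*val)) ∧ (((1/2)*j + k + (3/2)*u_1 < 19/2 ∨ 2*x ≥ -2) ↔ (2*j > 0 ∧ 2*u_1 ≤ j + 18)))) ∧ ((¬(k = 3*val)) → (((1/2)*j + k + (3/2)*u_1 < 19/2 ∨ 2*x ≥ -2) ↔ (2*j > 0 ∧ 2*u_1 ≤ j + 18))))) ∧ ((¬(k = 3*val)) → (((1/2)*j + k + (3/2)*u_1 < 19/2 ∨ 2*x ≥ -2) ↔ (2*j > 0 ∧ 2*u_1 ≤ j + 18))))) ∧ ((¬(k = 3*val)) → (((1/2)*j + k + (3/2)*u_1 < 19/2 ∨ 2*x ≥ -2) ↔ (2*j > 0 ∧ 2*u_1 ≤ j + 18))))) ∧ ((¬(k < 9 ↔ k ≠ 2)) → ((k + u_1 + (1/2)*val < 5 ∨ 8*u_1 ≥ -18) ↔ (2*j > 0 ∧ 2*val ≤ 3*j))))


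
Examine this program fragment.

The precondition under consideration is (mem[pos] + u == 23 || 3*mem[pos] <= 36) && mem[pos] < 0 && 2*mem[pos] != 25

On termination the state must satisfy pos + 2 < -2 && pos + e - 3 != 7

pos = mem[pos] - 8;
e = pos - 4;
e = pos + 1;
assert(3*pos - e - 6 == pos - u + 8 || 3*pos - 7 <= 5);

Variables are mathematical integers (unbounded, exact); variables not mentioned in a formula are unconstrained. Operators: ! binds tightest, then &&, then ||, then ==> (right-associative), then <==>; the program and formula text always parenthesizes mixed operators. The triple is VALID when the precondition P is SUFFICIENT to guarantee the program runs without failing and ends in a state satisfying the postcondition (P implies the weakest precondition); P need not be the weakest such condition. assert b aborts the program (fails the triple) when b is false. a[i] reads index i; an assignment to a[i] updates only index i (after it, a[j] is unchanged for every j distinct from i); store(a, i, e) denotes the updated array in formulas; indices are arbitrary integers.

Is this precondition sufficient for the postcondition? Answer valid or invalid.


Working backward. After the program, the postcondition pos + 2 < -2 && pos + e - 3 != 7 must hold; in canonical form it is pos < -4 && e + pos != 10.
Before assert 3*pos - e - 6 == pos - u + 8 || 3*pos - 7 <= 5: (2*pos + u == e + 14 || 3*pos <= 12) && pos < -4 && e + pos != 10
Before e := pos + 1: (pos + u == 15 || 3*pos <= 12) && pos < -4 && 2*pos != 9
Before e := pos - 4: (pos + u == 15 || 3*pos <= 12) && pos < -4 && 2*pos != 9
Before pos := mem[pos] - 8: (mem[pos] + u == 23 || 3*mem[pos] <= 36) && mem[pos] < 4 && 2*mem[pos] != 25
The weakest precondition is (mem[pos] + u == 23 || 3*mem[pos] <= 36) && mem[pos] < 4 && 2*mem[pos] != 25.
Check whether (mem[pos] + u == 23 || 3*mem[pos] <= 36) && mem[pos] < 0 && 2*mem[pos] != 25 implies it.
Every state satisfying the precondition satisfies the weakest precondition: the implication holds.
Answer: valid
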